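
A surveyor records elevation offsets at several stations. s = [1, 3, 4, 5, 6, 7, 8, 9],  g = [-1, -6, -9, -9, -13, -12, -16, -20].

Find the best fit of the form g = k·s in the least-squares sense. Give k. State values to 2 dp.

k = -2.03

The normal system XᵀX·[k]ᵀ = Xᵀg is [[281]]·[k]ᵀ = [-570]ᵀ.
Hence k = -570 / 281 ≈ -2.02847.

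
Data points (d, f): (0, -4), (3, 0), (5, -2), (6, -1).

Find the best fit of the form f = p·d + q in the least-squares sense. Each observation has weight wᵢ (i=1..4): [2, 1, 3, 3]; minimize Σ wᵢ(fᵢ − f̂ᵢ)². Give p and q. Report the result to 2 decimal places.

MᵀWM·[p, q]ᵀ = MᵀWf reads: 192·p + 36·q = -48;  36·p + 9·q = -17.
(Σwᵢ·d·d = 192, Σwᵢ·d = 36, Σwᵢ·1 = 9, Σwᵢ·d·f = -48, Σwᵢ·f = -17.)
Δ = 192·9 − 36² = 432.
p = ((-48)·9 − 36·(-17))/432 = 5/12; q = (192·(-17) − 36·(-48))/432 = -32/9.

p = 0.42, q = -3.56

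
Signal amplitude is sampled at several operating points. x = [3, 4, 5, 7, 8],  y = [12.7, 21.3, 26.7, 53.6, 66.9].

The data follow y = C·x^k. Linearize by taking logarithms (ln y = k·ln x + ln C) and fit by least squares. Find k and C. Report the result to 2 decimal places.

Let Y = ln y. Fitting Y = k·ln x + ln C by least squares:
XᵀX = [[13.8297, 8.1197]; [8.1197, 5]], rhs = [28.8070, 17.0697]ᵀ  (here Σln x = 8.1197, Σ(ln x)² = 13.8297, Σln y = 17.0697, Σln x·ln y = 28.8070).
Δ = 13.8297·5 − (8.1197)² = 3.2190; k = (28.8070·5 − 8.1197·17.0697)/3.2190 = 1.68813, ln C = (13.8297·17.0697 − 8.1197·28.8070)/3.2190 = 0.67253, so C = exp(0.67253) = 1.95918.

k = 1.69, C = 1.96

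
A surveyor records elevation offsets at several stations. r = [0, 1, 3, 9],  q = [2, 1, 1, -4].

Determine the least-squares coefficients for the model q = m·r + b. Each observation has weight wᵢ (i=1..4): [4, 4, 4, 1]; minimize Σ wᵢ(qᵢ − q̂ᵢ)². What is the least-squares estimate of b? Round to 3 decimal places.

Compute the Gram sums: Σwᵢ·r·r = 121, Σwᵢ·r = 25, Σwᵢ·1 = 13.
And Σwᵢ·r·q = -20, Σwᵢ·q = 12.
det = 121·13 − 25² = 948.
m = ((-20)·13 − 25·12)/948 = -140/237; b = (121·12 − 25·(-20))/948 = 488/237.

b = 2.059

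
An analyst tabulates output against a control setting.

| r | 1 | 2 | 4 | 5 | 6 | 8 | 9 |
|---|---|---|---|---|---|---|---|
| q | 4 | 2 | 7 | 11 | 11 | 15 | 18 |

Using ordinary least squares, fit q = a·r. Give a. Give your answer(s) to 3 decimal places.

a = 1.934

Entries of AᵀA: Σr·r = 227.
For Aᵀq: Σr·q = 439.
Hence a = 439 / 227 ≈ 1.93392.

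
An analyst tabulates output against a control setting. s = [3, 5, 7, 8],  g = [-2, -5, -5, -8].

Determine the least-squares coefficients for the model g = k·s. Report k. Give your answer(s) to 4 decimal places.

k = -0.8844

Normal-equation sums: Σs·s = 147.
Moment sums: Σs·g = -130.
k = (-130)/147 = -0.884354.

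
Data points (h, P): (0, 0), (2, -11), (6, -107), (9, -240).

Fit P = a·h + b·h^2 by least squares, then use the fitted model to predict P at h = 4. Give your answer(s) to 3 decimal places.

AᵀA·[a, b]ᵀ = AᵀP reads: 121·a + 953·b = -2824;  953·a + 7873·b = -23336.
Δ = 121·7873 − 953² = 44424.
a = ((-2824)·7873 − 953·(-23336))/44424 = 244/1851; b = (121·(-23336) − 953·(-2824))/44424 = -5516/1851.
At h = 4: P̂ = (244/1851)·(4) + (-5516/1851)·(16) = -87280/1851.

P̂ = -47.153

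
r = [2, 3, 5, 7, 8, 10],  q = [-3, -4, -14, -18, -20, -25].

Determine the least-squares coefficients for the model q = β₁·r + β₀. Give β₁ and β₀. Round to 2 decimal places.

β₁ = -2.86, β₀ = 2.69

Compute the Gram sums: Σr·r = 251, Σr = 35, Σ1 = 6.
Moment sums: Σr·q = -624, Σq = -84.
Determinant 251·6 − 35² = 281.
β₁ = ((-624)·6 − 35·(-84))/281 = -804/281; β₀ = (251·(-84) − 35·(-624))/281 = 756/281.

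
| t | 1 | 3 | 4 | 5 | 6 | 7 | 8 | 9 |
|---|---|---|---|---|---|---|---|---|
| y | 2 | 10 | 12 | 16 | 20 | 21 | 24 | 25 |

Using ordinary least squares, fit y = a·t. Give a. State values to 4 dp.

Setting ∂/∂a … = 0 gives: 281·a = 844.
Hence a = 844 / 281 ≈ 3.00356.

a = 3.0036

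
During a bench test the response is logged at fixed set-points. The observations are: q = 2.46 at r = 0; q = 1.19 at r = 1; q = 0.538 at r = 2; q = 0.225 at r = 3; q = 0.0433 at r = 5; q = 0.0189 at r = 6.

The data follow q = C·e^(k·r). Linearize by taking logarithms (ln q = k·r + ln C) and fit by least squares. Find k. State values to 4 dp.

k = -0.8188

Let Y = ln q. Fitting Y = k·r + ln C by least squares:
Σr = 17.0000, Σ(r)² = 75.0000, Σln q = -8.1456, Σr·ln q = -45.0504.
Equations: 75.0000·k + 17.0000·ln C = -45.0504;  17.0000·k + 6·ln C = -8.1456.
Δ = 75.0000·6 − (17.0000)² = 161.0000; k = (-45.0504·6 − 17.0000·-8.1456)/161.0000 = -0.81880, ln C = (75.0000·-8.1456 − 17.0000·-45.0504)/161.0000 = 0.96232.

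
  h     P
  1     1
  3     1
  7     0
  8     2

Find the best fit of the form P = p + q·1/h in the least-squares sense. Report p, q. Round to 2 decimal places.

p = 1.01, q = -0.04

Setting ∂/∂p … = 0 gives: 4·p + (269/168)·q = 4;  (269/168)·p + (32377/28224)·q = 19/12.
Eliminating q: (32377/28224)·(row 1) − (269/168)·(row 2) gives (19049/9408)·p = (32377/28224)·4 − (269/168)·(19/12) = 9659/4704, so p = 19318/19049.
Then q = ((19/12) − (269/168)·(19318/19049))/(32377/28224) = -672/19049.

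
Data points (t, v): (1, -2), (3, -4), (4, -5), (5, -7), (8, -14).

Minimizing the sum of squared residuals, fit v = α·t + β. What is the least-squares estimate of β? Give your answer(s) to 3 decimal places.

Compute the Gram sums: Σt·t = 115, Σt = 21, Σ1 = 5.
Right-hand side: Σt·v = -181, Σv = -32.
AᵀA·[α, β]ᵀ = Aᵀv becomes [[115, 21]; [21, 5]]·[α, β]ᵀ = [-181, -32]ᵀ.
Eliminating β: 5·(row 1) − 21·(row 2) gives 134·α = 5·(-181) − 21·(-32) = -233, so α = -233/134.
Then β = ((-32) − 21·(-233/134))/5 = 121/134.

β = 0.903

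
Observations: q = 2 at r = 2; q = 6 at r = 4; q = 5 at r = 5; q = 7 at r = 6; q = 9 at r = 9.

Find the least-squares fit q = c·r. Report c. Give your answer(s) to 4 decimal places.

c = 1.0864

Forming AᵀA = [[162]] and Aᵀq = [176]ᵀ gives AᵀA·[c]ᵀ = Aᵀq.
c = 176/162 = 1.08642.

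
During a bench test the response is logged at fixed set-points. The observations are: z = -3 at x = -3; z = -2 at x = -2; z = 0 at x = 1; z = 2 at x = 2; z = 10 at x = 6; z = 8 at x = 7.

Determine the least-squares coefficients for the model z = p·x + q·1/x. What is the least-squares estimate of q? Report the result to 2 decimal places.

Compute the Gram sums: Σx·x = 103, Σx·1/x = 6, Σ1/x·1/x = 2927/1764.
And Σx·z = 133, Σ1/x·z = 122/21.
Normal equations: [[103, 6]; [6, 2927/1764]]·[p, q]ᵀ = [133, 122/21]ᵀ.
Δ = 103·(2927/1764) − 6² = 237977/1764.
p = (133·(2927/1764) − 6·(122/21))/(237977/1764) = 327803/237977; q = (103·(122/21) − 6·133)/(237977/1764) = -352128/237977.

q = -1.48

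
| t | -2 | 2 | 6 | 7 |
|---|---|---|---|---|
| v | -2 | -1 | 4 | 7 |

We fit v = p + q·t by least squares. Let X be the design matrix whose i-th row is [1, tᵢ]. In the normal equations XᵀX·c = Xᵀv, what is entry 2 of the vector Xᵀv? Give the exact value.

Entry 2 ↔ basis t, so (Xᵀv)_{2} = Σᵢ (t)·vᵢ = (-2)·(-2) + (2)·(-1) + (6)·(4) + (7)·(7) = 75.

75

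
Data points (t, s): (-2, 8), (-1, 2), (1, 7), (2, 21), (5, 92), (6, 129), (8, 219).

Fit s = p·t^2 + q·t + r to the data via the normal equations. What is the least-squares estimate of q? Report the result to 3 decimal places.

Setting ∂/∂p … = 0 gives: 6051·p + 853·q + 135·r = 21085;  853·p + 135·q + 19·r = 3017;  135·p + 19·q + 7·r = 478.
(Σt^2·t^2 = 6051, Σt^2·t = 853, Σt^2 = 135, Σt·t = 135, Σt = 19, Σ1 = 7, Σt^2·s = 21085, Σt·s = 3017, Σs = 478.)
Row-reducing yields p = 536567/178018, q = 539821/178018, r = 171390/89009.

q = 3.032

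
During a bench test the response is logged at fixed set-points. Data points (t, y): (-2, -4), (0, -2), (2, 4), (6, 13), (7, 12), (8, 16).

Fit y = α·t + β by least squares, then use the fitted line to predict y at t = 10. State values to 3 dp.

ŷ = 19.695

The normal equations are: 157·α + 21·β = 306;  21·α + 6·β = 39.
(Σt·t = 157, Σt = 21, Σ1 = 6, Σt·y = 306, Σy = 39.)
Determinant 157·6 − 21² = 501.
α = (306·6 − 21·39)/501 = 339/167; β = (157·39 − 21·306)/501 = -101/167.
At t = 10: ŷ = (339/167)·(10) + (-101/167)·(1) = 3289/167.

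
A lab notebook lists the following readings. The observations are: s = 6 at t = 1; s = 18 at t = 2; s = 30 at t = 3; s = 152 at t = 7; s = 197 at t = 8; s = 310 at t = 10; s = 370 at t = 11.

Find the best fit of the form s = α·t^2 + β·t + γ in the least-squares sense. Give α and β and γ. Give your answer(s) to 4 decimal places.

The normal system AᵀA·[α, β, γ]ᵀ = Aᵀs is [[31236, 3222, 348]; [3222, 348, 42]; [348, 42, 7]]·[α, β, γ]ᵀ = [96174, 9942, 1083]ᵀ.
Inverting the 3×3 Gram matrix, [α, β, γ]ᵀ = [30822/10081, -2429/10081, 41955/10081]ᵀ.

α = 3.0574, β = -0.2409, γ = 4.1618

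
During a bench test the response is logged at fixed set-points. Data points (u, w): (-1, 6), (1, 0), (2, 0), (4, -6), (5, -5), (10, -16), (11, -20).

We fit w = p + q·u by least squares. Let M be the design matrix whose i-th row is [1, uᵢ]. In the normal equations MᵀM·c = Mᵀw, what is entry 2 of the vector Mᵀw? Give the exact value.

-435

Entry 2 ↔ basis u, so (Mᵀw)_{2} = Σᵢ (u)·wᵢ = (-1)·(6) + (1)·(0) + (2)·(0) + (4)·(-6) + (5)·(-5) + (10)·(-16) + (11)·(-20) = -435.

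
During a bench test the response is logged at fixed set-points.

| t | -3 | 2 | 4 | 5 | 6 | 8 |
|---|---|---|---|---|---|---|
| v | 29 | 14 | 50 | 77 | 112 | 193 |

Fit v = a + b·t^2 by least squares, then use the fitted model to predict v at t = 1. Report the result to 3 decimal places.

The normal system XᵀX·[a, b]ᵀ = Xᵀv is [[6, 154]; [154, 6370]]·[a, b]ᵀ = [475, 19426]ᵀ.
Determinant 6·6370 − 154² = 14504.
a = (475·6370 − 154·19426)/14504 = 2439/1036; b = (6·19426 − 154·475)/14504 = 21703/7252.
At t = 1: v̂ = (2439/1036)·(1) + (21703/7252)·(1) = 262/49.

v̂ = 5.347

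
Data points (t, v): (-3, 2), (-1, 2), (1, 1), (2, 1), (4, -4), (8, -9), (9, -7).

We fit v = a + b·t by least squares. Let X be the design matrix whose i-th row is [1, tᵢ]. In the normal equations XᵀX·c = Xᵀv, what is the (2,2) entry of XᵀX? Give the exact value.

Row 2 ↔ basis t, column 2 ↔ basis t, so (XᵀX)_{2,2} = Σᵢ (t)·(t) = (-3)·(-3) + (-1)·(-1) + (1)·(1) + (2)·(2) + (4)·(4) + (8)·(8) + (9)·(9) = 176.

176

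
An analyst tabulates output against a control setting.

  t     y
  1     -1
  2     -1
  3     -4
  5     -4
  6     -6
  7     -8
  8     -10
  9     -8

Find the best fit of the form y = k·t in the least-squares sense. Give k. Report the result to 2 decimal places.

k = -1.04

From the data, Σt·t = 269.
Moment sums: Σt·y = -279.
So MᵀM·[k]ᵀ = Mᵀy: [[269]]·[k]ᵀ = [-279]ᵀ.
k = (-279)/269 = -1.03717.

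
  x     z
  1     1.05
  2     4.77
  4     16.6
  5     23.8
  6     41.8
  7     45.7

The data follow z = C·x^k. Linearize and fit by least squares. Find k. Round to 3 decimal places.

Taking logs, ln z = k·ln x + ln C, so regress ln z on ln x.
Σln x = 7.4265, Σ(ln x)² = 11.9895, Σln z = 15.1452, Σln x·ln z = 24.2049.
Equations: 11.9895·k + 7.4265·ln C = 24.2049;  7.4265·k + 6·ln C = 15.1452.
Solving (det = 16.7835): k = 1.95149, ln C = 0.10873.

k = 1.951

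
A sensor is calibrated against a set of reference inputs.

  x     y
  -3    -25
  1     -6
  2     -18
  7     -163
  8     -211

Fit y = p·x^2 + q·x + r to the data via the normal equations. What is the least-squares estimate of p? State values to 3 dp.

The normal system AᵀA·[p, q, r]ᵀ = Aᵀy is [[6595, 837, 127]; [837, 127, 15]; [127, 15, 5]]·[p, q, r]ᵀ = [-21794, -2796, -423]ᵀ.
Inverting the 3×3 Gram matrix, [p, q, r]ᵀ = [-524429/170846, -265149/170846, -168814/85423]ᵀ.

p = -3.070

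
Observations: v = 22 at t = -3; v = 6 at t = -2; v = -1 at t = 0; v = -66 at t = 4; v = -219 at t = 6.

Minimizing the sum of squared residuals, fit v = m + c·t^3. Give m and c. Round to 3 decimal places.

m = -2.615, c = -1.000

Setting ∂/∂m … = 0 gives: 5·m + 245·c = -258;  245·m + 51545·c = -52170.
(Σ1 = 5, Σt^3 = 245, Σt^3·t^3 = 51545, Σv = -258, Σt^3·v = -52170.)
Determinant 5·51545 − 245² = 197700.
m = ((-258)·51545 − 245·(-52170))/197700 = -8616/3295; c = (5·(-52170) − 245·(-258))/197700 = -3294/3295.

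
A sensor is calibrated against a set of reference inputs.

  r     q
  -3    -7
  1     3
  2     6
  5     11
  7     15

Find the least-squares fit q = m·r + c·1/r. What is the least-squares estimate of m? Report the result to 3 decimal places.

m = 2.150

Normal-equation sums: Σr·r = 88, Σr·1/r = 5, Σ1/r·1/r = 62689/44100.
And Σr·q = 196, Σ1/r·q = 1331/105.
Normal equations: [[88, 5]; [5, 62689/44100]]·[m, c]ᵀ = [196, 1331/105]ᵀ.
Determinant 88·(62689/44100) − 5² = 1103533/11025.
m = (196·(62689/44100) − 5·(1331/105))/(1103533/11025) = 2372986/1103533; c = (88·(1331/105) − 5·196)/(1103533/11025) = 1493940/1103533.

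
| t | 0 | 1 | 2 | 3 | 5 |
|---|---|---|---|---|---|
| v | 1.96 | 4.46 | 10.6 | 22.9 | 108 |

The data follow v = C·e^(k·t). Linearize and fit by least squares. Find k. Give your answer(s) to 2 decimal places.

k = 0.80

Taking logs, ln v = k·t + ln C, so regress ln v on t.
Σt = 11.0000, Σ(t)² = 39.0000, Σln v = 12.3422, Σt·ln v = 39.0209.
Equations: 39.0000·k + 11.0000·ln C = 39.0209;  11.0000·k + 5·ln C = 12.3422.
Δ = 39.0000·5 − (11.0000)² = 74.0000; k = (39.0209·5 − 11.0000·12.3422)/74.0000 = 0.80190, ln C = (39.0000·12.3422 − 11.0000·39.0209)/74.0000 = 0.70427.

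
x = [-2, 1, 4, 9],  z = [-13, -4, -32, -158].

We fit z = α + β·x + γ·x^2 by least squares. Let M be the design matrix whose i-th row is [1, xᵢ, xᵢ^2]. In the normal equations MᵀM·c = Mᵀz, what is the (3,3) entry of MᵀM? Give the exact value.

6834

Row 3 ↔ basis x^2, column 3 ↔ basis x^2, so (MᵀM)_{3,3} = Σᵢ (x^2)·(x^2) = (4)·(4) + (1)·(1) + (16)·(16) + (81)·(81) = 6834.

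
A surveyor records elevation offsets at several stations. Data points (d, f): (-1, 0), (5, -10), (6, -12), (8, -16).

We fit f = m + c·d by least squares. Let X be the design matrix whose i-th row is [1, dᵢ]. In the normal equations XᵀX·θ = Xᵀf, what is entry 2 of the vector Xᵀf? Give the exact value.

-250

Entry 2 ↔ basis d, so (Xᵀf)_{2} = Σᵢ (d)·fᵢ = (-1)·(0) + (5)·(-10) + (6)·(-12) + (8)·(-16) = -250.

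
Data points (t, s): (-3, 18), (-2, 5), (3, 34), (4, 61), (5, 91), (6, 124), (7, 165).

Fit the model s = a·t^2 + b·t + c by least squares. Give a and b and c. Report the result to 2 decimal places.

Compute the Gram sums: Σt^2·t^2 = 4756, Σt^2·t = 740, Σt^2 = 148, Σt·t = 148, Σt = 20, Σ1 = 7.
For Mᵀs: Σt^2·s = 16288, Σt·s = 2636, Σs = 498.
So MᵀM·[a, b, c]ᵀ = Mᵀs: [[4756, 740, 148]; [740, 148, 20]; [148, 20, 7]]·[a, b, c]ᵀ = [16288, 2636, 498]ᵀ.
Inverting the 3×3 Gram matrix, [a, b, c]ᵀ = [20197/6888, 7157/2296, 208/861]ᵀ.

a = 2.93, b = 3.12, c = 0.24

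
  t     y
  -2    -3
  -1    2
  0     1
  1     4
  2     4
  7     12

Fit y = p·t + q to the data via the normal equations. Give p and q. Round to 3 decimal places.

Forming AᵀA = [[59, 7]; [7, 6]] and Aᵀy = [100, 20]ᵀ gives AᵀA·[p, q]ᵀ = Aᵀy.
det = 59·6 − 7² = 305.
p = (100·6 − 7·20)/305 = 92/61; q = (59·20 − 7·100)/305 = 96/61.

p = 1.508, q = 1.574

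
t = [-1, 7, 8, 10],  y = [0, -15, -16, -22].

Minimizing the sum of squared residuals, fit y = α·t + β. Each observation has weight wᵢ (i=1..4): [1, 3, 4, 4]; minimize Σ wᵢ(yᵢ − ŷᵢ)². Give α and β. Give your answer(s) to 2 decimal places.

Setting ∂/∂α … = 0 gives: 804·α + 92·β = -1707;  92·α + 12·β = -197.
Determinant 804·12 − 92² = 1184.
α = ((-1707)·12 − 92·(-197))/1184 = -295/148; β = (804·(-197) − 92·(-1707))/1184 = -42/37.

α = -1.99, β = -1.14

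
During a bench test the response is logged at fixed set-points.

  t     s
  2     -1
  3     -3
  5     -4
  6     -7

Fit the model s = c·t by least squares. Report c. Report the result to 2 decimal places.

c = -0.99

From the data, Σt·t = 74.
Moment sums: Σt·s = -73.
AᵀA·[c]ᵀ = Aᵀs becomes [[74]]·[c]ᵀ = [-73]ᵀ.
Hence c = -73 / 74 ≈ -0.986486.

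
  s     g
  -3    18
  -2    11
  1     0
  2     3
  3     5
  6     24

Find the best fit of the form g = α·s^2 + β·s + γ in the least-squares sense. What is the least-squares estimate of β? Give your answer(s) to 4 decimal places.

β = -2.2103

Normal-equation sums: Σs^2·s^2 = 1491, Σs^2·s = 217, Σs^2 = 63, Σs·s = 63, Σs = 7, Σ1 = 6.
And Σs^2·g = 1127, Σs·g = 89, Σg = 61.
MᵀM·[α, β, γ]ᵀ = Mᵀg becomes [[1491, 217, 63]; [217, 63, 7]; [63, 7, 6]]·[α, β, γ]ᵀ = [1127, 89, 61]ᵀ.
Row-reducing yields α = 2584/2667, β = -1965/889, γ = 980/381.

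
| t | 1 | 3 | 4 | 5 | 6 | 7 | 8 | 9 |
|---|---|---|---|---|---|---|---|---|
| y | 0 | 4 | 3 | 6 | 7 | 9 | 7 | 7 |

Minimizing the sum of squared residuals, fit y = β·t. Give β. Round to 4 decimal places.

β = 0.9893

With design matrix M, MᵀM = [[281]] and Mᵀy = [278]ᵀ.
β = 278/281 = 0.989324.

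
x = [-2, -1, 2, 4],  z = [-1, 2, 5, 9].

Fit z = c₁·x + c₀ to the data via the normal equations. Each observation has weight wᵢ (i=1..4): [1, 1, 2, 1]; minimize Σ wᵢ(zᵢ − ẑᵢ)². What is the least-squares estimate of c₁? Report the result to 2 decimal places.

With design matrix M, MᵀWM = [[29, 5]; [5, 5]] and MᵀWz = [56, 20]ᵀ.
Eliminating c₀: 5·(row 1) − 5·(row 2) gives 120·c₁ = 5·56 − 5·20 = 180, so c₁ = 3/2.
Then c₀ = (20 − 5·(3/2))/5 = 5/2.

c₁ = 1.50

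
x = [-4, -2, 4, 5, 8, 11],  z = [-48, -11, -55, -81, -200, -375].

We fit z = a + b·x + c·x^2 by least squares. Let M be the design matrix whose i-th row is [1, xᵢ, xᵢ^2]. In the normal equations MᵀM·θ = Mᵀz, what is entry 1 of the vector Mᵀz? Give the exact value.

-770

Entry 1 ↔ basis 1, so (Mᵀz)_{1} = Σᵢ zᵢ = (1)·(-48) + (1)·(-11) + (1)·(-55) + (1)·(-81) + (1)·(-200) + (1)·(-375) = -770.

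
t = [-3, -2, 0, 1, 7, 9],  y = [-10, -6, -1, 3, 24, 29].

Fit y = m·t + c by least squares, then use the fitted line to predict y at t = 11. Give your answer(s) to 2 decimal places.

ŷ = 36.20

The normal equations are: 144·m + 12·c = 474;  12·m + 6·c = 39.
det = 144·6 − 12² = 720.
m = (474·6 − 12·39)/720 = 33/10; c = (144·39 − 12·474)/720 = -1/10.
At t = 11: ŷ = (33/10)·(11) + (-1/10)·(1) = 181/5.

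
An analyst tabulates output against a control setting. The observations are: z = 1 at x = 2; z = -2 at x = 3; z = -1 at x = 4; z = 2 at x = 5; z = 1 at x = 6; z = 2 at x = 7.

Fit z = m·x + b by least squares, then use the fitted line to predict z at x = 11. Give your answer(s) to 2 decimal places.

ẑ = 3.66

From the data, Σx·x = 139, Σx = 27, Σ1 = 6.
And Σx·z = 22, Σz = 3.
Determinant 139·6 − 27² = 105.
m = (22·6 − 27·3)/105 = 17/35; b = (139·3 − 27·22)/105 = -59/35.
At x = 11: ẑ = (17/35)·(11) + (-59/35)·(1) = 128/35.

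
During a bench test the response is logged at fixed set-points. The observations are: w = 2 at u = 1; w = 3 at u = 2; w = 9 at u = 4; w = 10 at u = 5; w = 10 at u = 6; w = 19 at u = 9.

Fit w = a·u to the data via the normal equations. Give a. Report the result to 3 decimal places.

Setting ∂/∂a … = 0 gives: 163·a = 325.
a = 325/163 = 1.99387.

a = 1.994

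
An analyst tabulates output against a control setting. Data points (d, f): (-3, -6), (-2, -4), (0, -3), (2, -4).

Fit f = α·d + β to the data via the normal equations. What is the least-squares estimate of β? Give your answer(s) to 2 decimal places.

β = -3.98

Setting ∂/∂α … = 0 gives: 17·α + (-3)·β = 18;  (-3)·α + 4·β = -17.
(Σd·d = 17, Σd = -3, Σ1 = 4, Σd·f = 18, Σf = -17.)
Determinant 17·4 − (-3)² = 59.
α = (18·4 − (-3)·(-17))/59 = 21/59; β = (17·(-17) − (-3)·18)/59 = -235/59.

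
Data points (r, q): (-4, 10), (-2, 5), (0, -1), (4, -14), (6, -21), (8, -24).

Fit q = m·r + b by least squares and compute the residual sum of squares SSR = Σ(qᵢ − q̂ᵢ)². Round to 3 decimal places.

From the data, Σr·r = 136, Σr = 12, Σ1 = 6.
For Xᵀq: Σr·q = -424, Σq = -45.
XᵀX·[m, b]ᵀ = Xᵀq becomes [[136, 12]; [12, 6]]·[m, b]ᵀ = [-424, -45]ᵀ.
Δ = 136·6 − 12² = 672.
m = ((-424)·6 − 12·(-45))/672 = -167/56; b = (136·(-45) − 12·(-424))/672 = -43/28.
Residuals: -11/28, 4/7, 15/28, -15/28, -11/7, 39/28; SSR = 153/28.

SSR = 5.464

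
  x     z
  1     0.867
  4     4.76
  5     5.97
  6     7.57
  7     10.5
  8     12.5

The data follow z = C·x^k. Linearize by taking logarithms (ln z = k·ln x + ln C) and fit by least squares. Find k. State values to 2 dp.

Linearized form: ln z = k·ln x + ln C. From the 6 transformed points,
Σln x = 8.8128, Σ(ln x)² = 15.8331, Σln z = 10.1056, Σln x·ln z = 18.4932.
Equations: 15.8331·k + 8.8128·ln C = 18.4932;  8.8128·k + 6·ln C = 10.1056.
Δ = 15.8331·6 − (8.8128)² = 17.3327; k = (18.4932·6 − 8.8128·10.1056)/17.3327 = 1.26351, ln C = (15.8331·10.1056 − 8.8128·18.4932)/17.3327 = -0.17160.

k = 1.26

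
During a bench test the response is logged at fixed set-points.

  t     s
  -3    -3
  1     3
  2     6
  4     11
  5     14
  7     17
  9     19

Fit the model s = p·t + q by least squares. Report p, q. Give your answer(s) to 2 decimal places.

p = 1.97, q = 2.53

With design matrix X, XᵀX = [[185, 25]; [25, 7]] and Xᵀs = [428, 67]ᵀ.
det = 185·7 − 25² = 670.
p = (428·7 − 25·67)/670 = 1321/670; q = (185·67 − 25·428)/670 = 339/134.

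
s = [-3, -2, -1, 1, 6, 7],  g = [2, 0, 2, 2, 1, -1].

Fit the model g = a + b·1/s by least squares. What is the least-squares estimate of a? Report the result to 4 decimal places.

Setting ∂/∂a … = 0 gives: 6·a + (-11/21)·b = 6;  (-11/21)·a + (2125/882)·b = -9/14.
Determinant 6·(2125/882) − (-11/21)² = 6254/441.
a = (6·(2125/882) − (-11/21)·(-9/14))/(6254/441) = 12453/12508; b = (6·(-9/14) − (-11/21)·6)/(6254/441) = -315/6254.

a = 0.9956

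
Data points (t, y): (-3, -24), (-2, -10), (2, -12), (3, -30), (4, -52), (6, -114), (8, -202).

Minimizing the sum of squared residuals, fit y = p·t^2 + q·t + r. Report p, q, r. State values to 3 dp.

p = -3.063, q = -0.845, r = 0.877

Entries of XᵀX: Σt^2·t^2 = 5842, Σt^2·t = 792, Σt^2 = 142, Σt·t = 142, Σt = 18, Σ1 = 7.
For Xᵀy: Σt^2·y = -18438, Σt·y = -2530, Σy = -444.
Normal equations: [[5842, 792, 142]; [792, 142, 18]; [142, 18, 7]]·[p, q, r]ᵀ = [-18438, -2530, -444]ᵀ.
Row-reducing yields p = -180889/59059, q = -49909/59059, r = 7396/8437.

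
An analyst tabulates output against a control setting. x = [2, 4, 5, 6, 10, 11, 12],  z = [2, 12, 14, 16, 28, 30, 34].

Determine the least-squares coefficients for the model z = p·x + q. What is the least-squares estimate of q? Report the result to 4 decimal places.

Setting ∂/∂p … = 0 gives: 446·p + 50·q = 1236;  50·p + 7·q = 136.
(Σx·x = 446, Σx = 50, Σ1 = 7, Σx·z = 1236, Σz = 136.)
Eliminating q: 7·(row 1) − 50·(row 2) gives 622·p = 7·1236 − 50·136 = 1852, so p = 926/311.
Then q = (136 − 50·(926/311))/7 = -572/311.

q = -1.8392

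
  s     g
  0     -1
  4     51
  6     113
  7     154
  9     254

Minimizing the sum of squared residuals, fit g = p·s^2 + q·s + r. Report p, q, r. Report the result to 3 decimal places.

p = 3.086, q = 0.541, r = -0.925

The normal system MᵀM·[p, q, r]ᵀ = Mᵀg is [[10514, 1352, 182]; [1352, 182, 26]; [182, 26, 5]]·[p, q, r]ᵀ = [33004, 4246, 571]ᵀ.
Solving the 3×3 system (Gaussian elimination) gives p = 577/187, q = 1314/2431, r = -173/187.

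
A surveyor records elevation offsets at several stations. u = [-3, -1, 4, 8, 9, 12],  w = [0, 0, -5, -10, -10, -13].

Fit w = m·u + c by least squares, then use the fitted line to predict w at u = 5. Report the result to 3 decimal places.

ŵ = -6.488

Forming MᵀM = [[315, 29]; [29, 6]] and Mᵀw = [-346, -38]ᵀ gives MᵀM·[m, c]ᵀ = Mᵀw.
Eliminating c: 6·(row 1) − 29·(row 2) gives 1049·m = 6·(-346) − 29·(-38) = -974, so m = -974/1049.
Then c = ((-38) − 29·(-974/1049))/6 = -1936/1049.
At u = 5: ŵ = (-974/1049)·(5) + (-1936/1049)·(1) = -6806/1049.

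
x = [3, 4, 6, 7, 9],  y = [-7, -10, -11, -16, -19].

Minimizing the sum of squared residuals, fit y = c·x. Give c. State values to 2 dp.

Entries of AᵀA: Σx·x = 191.
For Aᵀy: Σx·y = -410.
Hence c = -410 / 191 ≈ -2.1466.

c = -2.15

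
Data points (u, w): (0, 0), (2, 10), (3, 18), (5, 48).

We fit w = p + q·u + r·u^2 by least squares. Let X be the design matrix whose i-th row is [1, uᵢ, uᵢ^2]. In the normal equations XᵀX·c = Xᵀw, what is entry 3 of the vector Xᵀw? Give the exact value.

Entry 3 ↔ basis u^2, so (Xᵀw)_{3} = Σᵢ (u^2)·wᵢ = (0)·(0) + (4)·(10) + (9)·(18) + (25)·(48) = 1402.

1402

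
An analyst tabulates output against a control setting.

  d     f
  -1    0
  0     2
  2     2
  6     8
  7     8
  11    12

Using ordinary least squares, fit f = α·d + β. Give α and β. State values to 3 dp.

Compute the Gram sums: Σd·d = 211, Σd = 25, Σ1 = 6.
Right-hand side: Σd·f = 240, Σf = 32.
Δ = 211·6 − 25² = 641.
α = (240·6 − 25·32)/641 = 640/641; β = (211·32 − 25·240)/641 = 752/641.

α = 0.998, β = 1.173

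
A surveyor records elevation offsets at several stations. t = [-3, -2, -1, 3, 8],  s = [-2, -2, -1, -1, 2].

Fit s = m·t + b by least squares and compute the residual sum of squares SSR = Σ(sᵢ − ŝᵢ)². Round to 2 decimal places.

The normal system XᵀX·[m, b]ᵀ = Xᵀs is [[87, 5]; [5, 5]]·[m, b]ᵀ = [24, -4]ᵀ.
Eliminating b: 5·(row 1) − 5·(row 2) gives 410·m = 5·24 − 5·(-4) = 140, so m = 14/41.
Then b = ((-4) − 5·(14/41))/5 = -234/205.
Residuals: 34/205, -36/205, 99/205, -181/205, 84/205; SSR = 254/205.

SSR = 1.24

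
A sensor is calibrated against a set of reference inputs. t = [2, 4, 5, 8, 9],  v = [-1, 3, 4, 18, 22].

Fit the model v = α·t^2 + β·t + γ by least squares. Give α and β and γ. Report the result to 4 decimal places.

With design matrix A, AᵀA = [[11554, 1438, 190]; [1438, 190, 28]; [190, 28, 5]] and Aᵀv = [3078, 372, 46]ᵀ.
Solving the 3×3 system (Gaussian elimination) gives α = 571/1672, β = -61/152, γ = -1279/836.

α = 0.3415, β = -0.4013, γ = -1.5299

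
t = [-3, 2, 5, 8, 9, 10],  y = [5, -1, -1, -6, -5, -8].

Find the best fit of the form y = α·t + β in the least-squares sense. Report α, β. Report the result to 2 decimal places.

α = -0.91, β = 2.06

Entries of AᵀA: Σt·t = 283, Σt = 31, Σ1 = 6.
Right-hand side: Σt·y = -195, Σy = -16.
AᵀA·[α, β]ᵀ = Aᵀy becomes [[283, 31]; [31, 6]]·[α, β]ᵀ = [-195, -16]ᵀ.
Determinant 283·6 − 31² = 737.
α = ((-195)·6 − 31·(-16))/737 = -674/737; β = (283·(-16) − 31·(-195))/737 = 1517/737.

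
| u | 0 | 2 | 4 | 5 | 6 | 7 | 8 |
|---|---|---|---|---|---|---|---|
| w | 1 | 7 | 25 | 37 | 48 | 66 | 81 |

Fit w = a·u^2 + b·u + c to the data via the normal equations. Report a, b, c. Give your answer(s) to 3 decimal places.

The normal equations are: 8690·a + 1268·b + 194·c = 11499;  1268·a + 194·b + 32·c = 1697;  194·a + 32·b + 7·c = 265.
Inverting the 3×3 Gram matrix, [a, b, c]ᵀ = [46085/44898, 88783/44898, 396/1069]ᵀ.

a = 1.026, b = 1.977, c = 0.370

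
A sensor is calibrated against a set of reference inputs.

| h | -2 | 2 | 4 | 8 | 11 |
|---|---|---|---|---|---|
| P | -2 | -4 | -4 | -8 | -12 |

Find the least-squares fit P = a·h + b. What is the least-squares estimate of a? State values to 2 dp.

a = -0.76

Entries of AᵀA: Σh·h = 209, Σh = 23, Σ1 = 5.
Moment sums: Σh·P = -216, ΣP = -30.
AᵀA·[a, b]ᵀ = AᵀP becomes [[209, 23]; [23, 5]]·[a, b]ᵀ = [-216, -30]ᵀ.
Determinant 209·5 − 23² = 516.
a = ((-216)·5 − 23·(-30))/516 = -65/86; b = (209·(-30) − 23·(-216))/516 = -217/86.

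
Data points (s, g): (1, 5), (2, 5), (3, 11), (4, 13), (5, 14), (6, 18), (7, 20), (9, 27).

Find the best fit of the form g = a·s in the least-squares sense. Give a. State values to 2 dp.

Normal-equation sums: Σs·s = 221.
For Mᵀg: Σs·g = 661.
a = 661/221 = 2.99095.

a = 2.99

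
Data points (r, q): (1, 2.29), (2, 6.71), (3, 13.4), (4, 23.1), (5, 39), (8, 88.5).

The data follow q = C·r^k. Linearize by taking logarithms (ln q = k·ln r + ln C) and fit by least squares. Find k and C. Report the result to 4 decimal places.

k = 1.7743, C = 2.0924

Taking logs, ln q = k·ln r + ln C, so regress ln q on ln r.
Σln r = 6.8669, Σ(ln r)² = 10.5236, Σln q = 16.6138, Σln r·ln q = 23.7418.
Normal system: [[10.5236, 6.8669]; [6.8669, 6]]·[k, ln C]ᵀ = [23.7418, 16.6138]ᵀ.
Δ = 10.5236·6 − (6.8669)² = 15.9867; k = (23.7418·6 − 6.8669·16.6138)/15.9867 = 1.77428, ln C = (10.5236·16.6138 − 6.8669·23.7418)/15.9867 = 0.73832, so C = exp(0.73832) = 2.09242.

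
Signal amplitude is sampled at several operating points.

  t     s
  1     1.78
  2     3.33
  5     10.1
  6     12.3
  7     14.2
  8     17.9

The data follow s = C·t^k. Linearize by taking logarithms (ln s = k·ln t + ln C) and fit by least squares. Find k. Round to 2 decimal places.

Linearized form: ln s = k·ln t + ln C. From the 6 transformed points,
Sums: Σln t = 8.1197, Σ(ln t)² = 14.3918, Σln s = 12.1398, Σln t·ln s = 20.2141.
Normal system: [[14.3918, 8.1197]; [8.1197, 6]]·[k, ln C]ᵀ = [20.2141, 12.1398]ᵀ.
Slope k = (n·Σln t·ln s − Σln t·Σln s)/(n·Σ(ln t)² − (Σln t)²) = (6·20.2141 − 8.1197·12.1398)/20.4213 = 1.11223; ln C = (Σln s − k·Σln t)/n = 0.51813.

k = 1.11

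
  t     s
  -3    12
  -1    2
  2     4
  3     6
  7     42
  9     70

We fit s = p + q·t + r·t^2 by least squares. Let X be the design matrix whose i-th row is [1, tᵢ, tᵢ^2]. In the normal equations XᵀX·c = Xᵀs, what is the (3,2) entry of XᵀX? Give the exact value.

1079

Row 3 ↔ basis t^2, column 2 ↔ basis t, so (XᵀX)_{3,2} = Σᵢ (t^2)·(t) = (9)·(-3) + (1)·(-1) + (4)·(2) + (9)·(3) + (49)·(7) + (81)·(9) = 1079.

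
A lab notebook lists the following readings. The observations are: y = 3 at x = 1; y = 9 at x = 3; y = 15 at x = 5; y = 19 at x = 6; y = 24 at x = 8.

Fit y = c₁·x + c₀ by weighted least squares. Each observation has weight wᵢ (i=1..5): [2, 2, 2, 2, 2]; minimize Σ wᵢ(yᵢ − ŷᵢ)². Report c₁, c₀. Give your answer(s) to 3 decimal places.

c₁ = 3.048, c₀ = -0.021

Entries of MᵀWM: Σwᵢ·x·x = 270, Σwᵢ·x = 46, Σwᵢ·1 = 10.
For MᵀWy: Σwᵢ·x·y = 822, Σwᵢ·y = 140.
MᵀWM·[c₁, c₀]ᵀ = MᵀWy becomes [[270, 46]; [46, 10]]·[c₁, c₀]ᵀ = [822, 140]ᵀ.
Determinant 270·10 − 46² = 584.
c₁ = (822·10 − 46·140)/584 = 445/146; c₀ = (270·140 − 46·822)/584 = -3/146.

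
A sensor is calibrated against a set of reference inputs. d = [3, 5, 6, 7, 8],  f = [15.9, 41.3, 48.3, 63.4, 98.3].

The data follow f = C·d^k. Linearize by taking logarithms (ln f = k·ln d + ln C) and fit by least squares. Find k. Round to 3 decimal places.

k = 1.751

Linearized form: ln f = k·ln d + ln C. From the 5 transformed points,
Σln d = 8.5252, Σ(ln d)² = 15.1183, Σln f = 19.1021, Σln d·ln f = 33.5900.
Equations: 15.1183·k + 8.5252·ln C = 33.5900;  8.5252·k + 5·ln C = 19.1021.
Δ = 15.1183·5 − (8.5252)² = 2.9130; k = (33.5900·5 − 8.5252·19.1021)/2.9130 = 1.75134, ln C = (15.1183·19.1021 − 8.5252·33.5900)/2.9130 = 0.83433.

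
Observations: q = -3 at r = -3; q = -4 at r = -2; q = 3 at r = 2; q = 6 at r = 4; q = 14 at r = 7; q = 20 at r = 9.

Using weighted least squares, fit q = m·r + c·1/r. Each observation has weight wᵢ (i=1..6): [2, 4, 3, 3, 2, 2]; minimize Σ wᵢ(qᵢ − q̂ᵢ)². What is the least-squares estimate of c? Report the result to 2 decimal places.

Entries of AᵀWA: Σwᵢ·r·r = 354, Σwᵢ·r·1/r = 16, Σwᵢ·1/r·1/r = 141311/63504.
And Σwᵢ·r·q = 696, Σwᵢ·1/r·q = 247/9.
Normal equations: [[354, 16]; [16, 141311/63504]]·[m, c]ᵀ = [696, 247/9]ᵀ.
det = 354·(141311/63504) − 16² = 5627845/10584.
m = (696·(141311/63504) − 16·(247/9))/(5627845/10584) = 11744524/5627845; c = (354·(247/9) − 16·696)/(5627845/10584) = -15036336/5627845.

c = -2.67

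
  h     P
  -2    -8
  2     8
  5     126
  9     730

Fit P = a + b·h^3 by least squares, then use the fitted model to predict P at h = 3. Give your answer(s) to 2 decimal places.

P̂ = 27.28

Entries of MᵀM: Σ1 = 4, Σh^3 = 854, Σh^3·h^3 = 547194.
Right-hand side: ΣP = 856, Σh^3·P = 548048.
Determinant 4·547194 − 854² = 1459460.
a = (856·547194 − 854·548048)/1459460 = 91268/364865; b = (4·548048 − 854·856)/1459460 = 365292/364865.
At h = 3: P̂ = (91268/364865)·(1) + (365292/364865)·(27) = 9954152/364865.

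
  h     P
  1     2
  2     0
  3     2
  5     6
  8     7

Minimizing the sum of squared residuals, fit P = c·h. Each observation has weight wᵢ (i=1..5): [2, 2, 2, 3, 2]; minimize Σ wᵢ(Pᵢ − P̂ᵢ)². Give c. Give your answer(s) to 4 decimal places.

c = 0.9437

With design matrix X, XᵀWX = [[231]] and XᵀWP = [218]ᵀ.
c = 218/231 = 0.943723.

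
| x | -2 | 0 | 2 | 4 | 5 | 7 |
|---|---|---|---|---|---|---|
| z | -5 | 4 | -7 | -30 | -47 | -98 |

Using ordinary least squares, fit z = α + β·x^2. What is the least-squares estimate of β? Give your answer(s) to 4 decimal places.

AᵀA·[α, β]ᵀ = Aᵀz reads: 6·α + 98·β = -183;  98·α + 3314·β = -6505.
(Σ1 = 6, Σx^2 = 98, Σx^2·x^2 = 3314, Σz = -183, Σx^2·z = -6505.)
Determinant 6·3314 − 98² = 10280.
α = ((-183)·3314 − 98·(-6505))/10280 = 7757/2570; β = (6·(-6505) − 98·(-183))/10280 = -2637/1285.

β = -2.0521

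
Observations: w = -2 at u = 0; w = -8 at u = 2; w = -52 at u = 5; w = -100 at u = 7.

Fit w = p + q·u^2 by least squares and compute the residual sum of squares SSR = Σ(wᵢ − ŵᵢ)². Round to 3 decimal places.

Forming MᵀM = [[4, 78]; [78, 3042]] and Mᵀw = [-162, -6232]ᵀ gives MᵀM·[p, q]ᵀ = Mᵀw.
Eliminating q: 3042·(row 1) − 78·(row 2) gives 6084·p = 3042·(-162) − 78·(-6232) = -6708, so p = -43/39.
Then q = ((-6232) − 78·(-43/39))/3042 = -3073/1521.
Residuals: -35/39, 1801/1521, -590/1521, 154/1521; SSR = 3602/1521.

SSR = 2.368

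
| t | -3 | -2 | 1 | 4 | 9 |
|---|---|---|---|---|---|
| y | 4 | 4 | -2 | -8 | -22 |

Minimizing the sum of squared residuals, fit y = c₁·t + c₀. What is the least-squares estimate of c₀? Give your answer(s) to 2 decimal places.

Entries of MᵀM: Σt·t = 111, Σt = 9, Σ1 = 5.
For Mᵀy: Σt·y = -252, Σy = -24.
Normal equations: [[111, 9]; [9, 5]]·[c₁, c₀]ᵀ = [-252, -24]ᵀ.
Eliminating c₀: 5·(row 1) − 9·(row 2) gives 474·c₁ = 5·(-252) − 9·(-24) = -1044, so c₁ = -174/79.
Then c₀ = ((-24) − 9·(-174/79))/5 = -66/79.

c₀ = -0.84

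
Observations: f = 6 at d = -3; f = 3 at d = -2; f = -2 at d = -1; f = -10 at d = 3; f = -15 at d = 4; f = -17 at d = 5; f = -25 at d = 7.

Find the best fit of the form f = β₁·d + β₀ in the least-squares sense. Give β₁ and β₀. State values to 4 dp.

Setting ∂/∂β₁ … = 0 gives: 113·β₁ + 13·β₀ = -372;  13·β₁ + 7·β₀ = -60.
det = 113·7 − 13² = 622.
β₁ = ((-372)·7 − 13·(-60))/622 = -912/311; β₀ = (113·(-60) − 13·(-372))/622 = -972/311.

β₁ = -2.9325, β₀ = -3.1254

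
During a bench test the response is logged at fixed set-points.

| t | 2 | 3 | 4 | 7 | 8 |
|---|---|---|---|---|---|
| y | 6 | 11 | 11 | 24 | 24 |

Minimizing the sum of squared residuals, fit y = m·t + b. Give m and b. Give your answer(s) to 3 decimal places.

AᵀA·[m, b]ᵀ = Aᵀy reads: 142·m + 24·b = 449;  24·m + 5·b = 76.
(Σt·t = 142, Σt = 24, Σ1 = 5, Σt·y = 449, Σy = 76.)
Eliminating b: 5·(row 1) − 24·(row 2) gives 134·m = 5·449 − 24·76 = 421, so m = 421/134.
Then b = (76 − 24·(421/134))/5 = 8/67.

m = 3.142, b = 0.119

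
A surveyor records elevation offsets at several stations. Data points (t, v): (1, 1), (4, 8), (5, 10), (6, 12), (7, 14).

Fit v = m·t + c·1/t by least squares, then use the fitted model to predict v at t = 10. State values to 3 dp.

v̂ = 20.217

The normal equations are: 127·m + 5·c = 253;  5·m + (202981/176400)·c = 9.
(Σt·t = 127, Σt·1/t = 5, Σ1/t·1/t = 202981/176400, Σt·v = 253, Σ1/t·v = 9.)
Determinant 127·(202981/176400) − 5² = 21368587/176400.
m = (253·(202981/176400) − 5·9)/(21368587/176400) = 43416193/21368587; c = (127·9 − 5·253)/(21368587/176400) = -21520800/21368587.
At t = 10: v̂ = (43416193/21368587)·(10) + (-21520800/21368587)·(1/10) = 432009850/21368587.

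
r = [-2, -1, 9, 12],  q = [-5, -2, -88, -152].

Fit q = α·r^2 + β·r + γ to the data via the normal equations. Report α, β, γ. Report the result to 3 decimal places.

From the data, Σr^2·r^2 = 27314, Σr^2·r = 2448, Σr^2 = 230, Σr·r = 230, Σr = 18, Σ1 = 4.
Right-hand side: Σr^2·q = -29038, Σr·q = -2604, Σq = -247.
AᵀA·[α, β, γ]ᵀ = Aᵀq becomes [[27314, 2448, 230]; [2448, 230, 18]; [230, 18, 4]]·[α, β, γ]ᵀ = [-29038, -2604, -247]ᵀ.
Inverting the 3×3 Gram matrix, [α, β, γ]ᵀ = [-101587/102692, -65271/102692, -206259/102692]ᵀ.

α = -0.989, β = -0.636, γ = -2.009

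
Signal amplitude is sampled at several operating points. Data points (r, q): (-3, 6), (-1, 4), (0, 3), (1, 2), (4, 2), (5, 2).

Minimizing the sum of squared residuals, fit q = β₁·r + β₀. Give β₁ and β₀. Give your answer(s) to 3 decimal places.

Normal-equation sums: Σr·r = 52, Σr = 6, Σ1 = 6.
Right-hand side: Σr·q = -2, Σq = 19.
det = 52·6 − 6² = 276.
β₁ = ((-2)·6 − 6·19)/276 = -21/46; β₀ = (52·19 − 6·(-2))/276 = 250/69.

β₁ = -0.457, β₀ = 3.623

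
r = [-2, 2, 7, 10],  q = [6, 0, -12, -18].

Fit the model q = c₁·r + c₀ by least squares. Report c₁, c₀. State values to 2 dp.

c₁ = -2.05, c₀ = 2.73

The normal equations are: 157·c₁ + 17·c₀ = -276;  17·c₁ + 4·c₀ = -24.
(Σr·r = 157, Σr = 17, Σ1 = 4, Σr·q = -276, Σq = -24.)
Δ = 157·4 − 17² = 339.
c₁ = ((-276)·4 − 17·(-24))/339 = -232/113; c₀ = (157·(-24) − 17·(-276))/339 = 308/113.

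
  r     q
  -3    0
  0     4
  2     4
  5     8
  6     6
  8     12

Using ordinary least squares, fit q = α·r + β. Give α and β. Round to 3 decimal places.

Normal-equation sums: Σr·r = 138, Σr = 18, Σ1 = 6.
Right-hand side: Σr·q = 180, Σq = 34.
det = 138·6 − 18² = 504.
α = (180·6 − 18·34)/504 = 13/14; β = (138·34 − 18·180)/504 = 121/42.

α = 0.929, β = 2.881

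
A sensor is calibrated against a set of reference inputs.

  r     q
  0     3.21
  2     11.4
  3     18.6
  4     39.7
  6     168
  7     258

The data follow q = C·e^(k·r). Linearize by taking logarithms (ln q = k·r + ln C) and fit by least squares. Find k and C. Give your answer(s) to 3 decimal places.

k = 0.642, C = 3.080

Linearized form: ln q = k·r + ln C. From the 6 transformed points,
Sums: Σr = 22.0000, Σ(r)² = 114.0000, Σln q = 20.8813, Σr·ln q = 97.9766.
Normal system: [[114.0000, 22.0000]; [22.0000, 6]]·[k, ln C]ᵀ = [97.9766, 20.8813]ᵀ.
Slope k = (n·Σr·ln q − Σr·Σln q)/(n·Σ(r)² − (Σr)²) = (6·97.9766 − 22.0000·20.8813)/200.0000 = 0.64235; ln C = (Σln q − k·Σr)/n = 1.12492, so C = exp(1.12492) = 3.07999.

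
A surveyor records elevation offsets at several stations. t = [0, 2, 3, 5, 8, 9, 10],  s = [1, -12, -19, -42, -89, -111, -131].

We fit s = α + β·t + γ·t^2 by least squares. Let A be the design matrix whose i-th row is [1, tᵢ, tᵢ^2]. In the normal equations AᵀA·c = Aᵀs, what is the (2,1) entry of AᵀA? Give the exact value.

37

Row 2 ↔ basis t, column 1 ↔ basis 1, so (AᵀA)_{2,1} = Σᵢ t = (0)·(1) + (2)·(1) + (3)·(1) + (5)·(1) + (8)·(1) + (9)·(1) + (10)·(1) = 37.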